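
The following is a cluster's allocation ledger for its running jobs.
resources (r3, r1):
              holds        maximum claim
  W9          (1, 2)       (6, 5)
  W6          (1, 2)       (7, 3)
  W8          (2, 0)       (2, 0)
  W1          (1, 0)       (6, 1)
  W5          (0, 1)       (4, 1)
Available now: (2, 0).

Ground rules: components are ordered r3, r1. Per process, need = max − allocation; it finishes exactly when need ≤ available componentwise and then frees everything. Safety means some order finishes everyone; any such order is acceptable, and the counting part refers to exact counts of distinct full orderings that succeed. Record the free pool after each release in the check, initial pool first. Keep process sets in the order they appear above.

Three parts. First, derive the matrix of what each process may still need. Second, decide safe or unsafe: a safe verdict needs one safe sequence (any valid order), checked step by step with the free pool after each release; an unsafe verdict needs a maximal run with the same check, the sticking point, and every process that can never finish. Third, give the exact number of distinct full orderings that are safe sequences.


(1) Need matrix, components ordered r3, r1:
  W9: (5, 3)
  W6: (6, 1)
  W8: (0, 0)
  W1: (5, 1)
  W5: (4, 0)
(2) UNSAFE.
Key observation: W8, W5 can finish, but then (4, 1) is all there is, and the blocked group's r3 demands exceed it.
Going as far as possible: W8, W5; after that, nothing fits. Check, step by step:
  pool = (2, 0)
  W8 needs (0, 0) <= (2, 0) -> finishes; pool += (2, 0) = (4, 0)
  W5 needs (4, 0) <= (4, 0) -> finishes; pool += (0, 1) = (4, 1)
  W9 still needs (5, 3) but only (4, 1) is free — short on r3 and r1
  W6 still needs (6, 1) but only (4, 1) is free — short on r3
  W1 still needs (5, 1) but only (4, 1) is free — short on r3
Never able to finish: W9, W6 and W1.
(3) The exact count: 0 of the possible complete orderings are safe sequences.


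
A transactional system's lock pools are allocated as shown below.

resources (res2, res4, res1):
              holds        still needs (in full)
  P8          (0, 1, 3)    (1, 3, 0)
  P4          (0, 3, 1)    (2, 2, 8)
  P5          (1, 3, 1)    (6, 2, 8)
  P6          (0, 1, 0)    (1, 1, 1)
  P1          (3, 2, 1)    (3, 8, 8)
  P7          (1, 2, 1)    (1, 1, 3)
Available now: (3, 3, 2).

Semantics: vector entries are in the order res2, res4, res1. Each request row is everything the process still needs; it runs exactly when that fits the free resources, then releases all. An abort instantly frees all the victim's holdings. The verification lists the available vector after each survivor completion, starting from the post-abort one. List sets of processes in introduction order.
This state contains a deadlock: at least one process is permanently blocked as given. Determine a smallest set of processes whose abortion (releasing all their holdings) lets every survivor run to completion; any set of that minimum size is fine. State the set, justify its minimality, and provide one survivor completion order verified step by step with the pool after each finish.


The answer: abort P4 and P1.
Key observation: the deadlocked P5 becomes finishable only because P4 and P1 released (3, 5, 2); it completes at step 4 below.
Minimality, checking each single-abort alternative: P8 alone leaves P4 blocked (short on res1); P4 alone leaves P5 blocked (short on res2 and res1); P5 alone leaves P4 blocked (short on res1); P6 alone leaves P4 blocked (short on res1); P1 alone leaves P4 blocked (short on res1); P7 alone leaves P4 blocked (short on res1).
One survivor order: P7, P6, P8, P5. Check, step by step (post-abort pool first):
  pool = (6, 8, 4)
  P7 needs (1, 1, 3) <= (6, 8, 4) -> finishes; pool += (1, 2, 1) = (7, 10, 5)
  P6 needs (1, 1, 1) <= (7, 10, 5) -> finishes; pool += (0, 1, 0) = (7, 11, 5)
  P8 needs (1, 3, 0) <= (7, 11, 5) -> finishes; pool += (0, 1, 3) = (7, 12, 8)
  P5 needs (6, 2, 8) <= (7, 12, 8) -> finishes; pool += (1, 3, 1) = (8, 15, 9)


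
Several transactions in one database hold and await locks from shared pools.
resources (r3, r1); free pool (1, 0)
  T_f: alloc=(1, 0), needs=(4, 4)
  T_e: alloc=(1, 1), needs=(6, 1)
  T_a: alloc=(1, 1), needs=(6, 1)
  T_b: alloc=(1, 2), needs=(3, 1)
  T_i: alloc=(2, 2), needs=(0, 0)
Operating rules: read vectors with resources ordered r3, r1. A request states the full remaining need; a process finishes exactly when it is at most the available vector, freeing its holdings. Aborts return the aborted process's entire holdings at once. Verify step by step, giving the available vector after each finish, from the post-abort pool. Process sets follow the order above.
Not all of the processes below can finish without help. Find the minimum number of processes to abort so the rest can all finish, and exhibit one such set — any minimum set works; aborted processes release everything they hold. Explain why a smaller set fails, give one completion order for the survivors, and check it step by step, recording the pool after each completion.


The answer: abort T_e.
Key observation: no ordering could ever have run T_a before the abort of T_e; with (1, 1) back in the pool it fits at step 4.
Minimality: the empty abort set fails — the state is deadlocked as it stands.
One survivor order: T_i, T_b, T_f, T_a. Verifying each step (post-abort pool first):
  pool = (2, 1)
  run T_i (needs (0, 0), free (2, 1)); after release of (2, 2) the pool is (4, 3)
  run T_b (needs (3, 1), free (4, 3)); after release of (1, 2) the pool is (5, 5)
  run T_f (needs (4, 4), free (5, 5)); after release of (1, 0) the pool is (6, 5)
  run T_a (needs (6, 1), free (6, 5)); after release of (1, 1) the pool is (7, 6)


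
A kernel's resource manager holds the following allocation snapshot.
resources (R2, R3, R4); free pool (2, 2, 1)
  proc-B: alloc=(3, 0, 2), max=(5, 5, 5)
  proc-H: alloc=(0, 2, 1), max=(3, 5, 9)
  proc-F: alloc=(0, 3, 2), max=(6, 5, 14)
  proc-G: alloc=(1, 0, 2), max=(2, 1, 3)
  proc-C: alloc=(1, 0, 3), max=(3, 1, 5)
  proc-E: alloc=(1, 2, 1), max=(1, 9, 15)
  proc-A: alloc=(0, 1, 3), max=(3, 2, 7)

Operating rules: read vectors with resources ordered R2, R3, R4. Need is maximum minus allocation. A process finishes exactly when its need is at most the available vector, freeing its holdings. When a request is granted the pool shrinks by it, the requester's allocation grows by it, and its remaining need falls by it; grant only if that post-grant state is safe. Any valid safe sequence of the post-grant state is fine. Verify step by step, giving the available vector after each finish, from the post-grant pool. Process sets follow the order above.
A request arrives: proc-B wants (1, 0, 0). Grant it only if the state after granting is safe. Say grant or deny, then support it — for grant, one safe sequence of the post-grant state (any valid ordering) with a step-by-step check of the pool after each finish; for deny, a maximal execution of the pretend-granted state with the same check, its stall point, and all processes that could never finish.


GRANT — the state after the grant stays safe, e.g. via proc-G, proc-C, proc-A, proc-H, proc-B, proc-F, proc-E.
Key observation: with (1, 2, 1) left after the transfer, proc-G can run at once — the state stays safe.
Step-by-step check of the post-grant state:
  pool = (1, 2, 1)
  run proc-G (needs (1, 1, 1), free (1, 2, 1)); after release of (1, 0, 2) the pool is (2, 2, 3)
  run proc-C (needs (2, 1, 2), free (2, 2, 3)); after release of (1, 0, 3) the pool is (3, 2, 6)
  run proc-A (needs (3, 1, 4), free (3, 2, 6)); after release of (0, 1, 3) the pool is (3, 3, 9)
  run proc-H (needs (3, 3, 8), free (3, 3, 9)); after release of (0, 2, 1) the pool is (3, 5, 10)
  run proc-B (needs (1, 5, 3), free (3, 5, 10)); after release of (4, 0, 2) the pool is (7, 5, 12)
  run proc-F (needs (6, 2, 12), free (7, 5, 12)); after release of (0, 3, 2) the pool is (7, 8, 14)
  run proc-E (needs (0, 7, 14), free (7, 8, 14)); after release of (1, 2, 1) the pool is (8, 10, 15)


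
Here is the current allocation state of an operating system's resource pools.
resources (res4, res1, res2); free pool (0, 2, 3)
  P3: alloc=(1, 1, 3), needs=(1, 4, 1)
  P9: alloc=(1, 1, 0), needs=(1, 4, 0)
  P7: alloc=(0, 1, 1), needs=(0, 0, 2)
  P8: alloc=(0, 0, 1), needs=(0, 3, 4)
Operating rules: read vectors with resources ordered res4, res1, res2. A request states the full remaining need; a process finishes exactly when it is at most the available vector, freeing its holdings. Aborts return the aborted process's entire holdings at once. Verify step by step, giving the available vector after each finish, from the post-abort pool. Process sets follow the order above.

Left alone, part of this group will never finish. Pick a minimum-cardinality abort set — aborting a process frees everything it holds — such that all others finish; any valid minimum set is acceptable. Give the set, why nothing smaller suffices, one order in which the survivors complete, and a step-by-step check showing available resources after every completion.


The answer: abort P9.
Key observation: P3 could never have finished before the abort; with (1, 1, 0) returned by P9, it fits at step 2.
Why nothing smaller works: aborting no one leaves the state deadlocked as given.
One survivor order: P7, P3, P8. Step-by-step check (post-abort pool first):
  pool = (1, 3, 3)
  P7: need (0, 0, 2) fits (1, 3, 3); releases (0, 1, 1), pool now (1, 4, 4)
  P3: need (1, 4, 1) fits (1, 4, 4); releases (1, 1, 3), pool now (2, 5, 7)
  P8: need (0, 3, 4) fits (2, 5, 7); releases (0, 0, 1), pool now (2, 5, 8)


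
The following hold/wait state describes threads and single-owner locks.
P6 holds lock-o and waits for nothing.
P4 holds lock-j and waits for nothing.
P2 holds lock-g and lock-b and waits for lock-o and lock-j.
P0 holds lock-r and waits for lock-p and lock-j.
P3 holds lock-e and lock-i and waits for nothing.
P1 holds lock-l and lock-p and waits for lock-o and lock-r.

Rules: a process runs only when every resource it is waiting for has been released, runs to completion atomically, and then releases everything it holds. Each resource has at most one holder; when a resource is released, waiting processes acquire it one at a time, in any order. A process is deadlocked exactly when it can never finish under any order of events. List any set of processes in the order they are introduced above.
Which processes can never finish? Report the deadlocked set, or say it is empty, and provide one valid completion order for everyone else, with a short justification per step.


Deadlocked: P0 and P1.
Key observation: P0 -> P1 -> P0 is a circular wait — nothing in it can go first; no other process is dragged down with it.
The rest can finish in the order P6, P4, P3, P2.
Walking it through:
  P6: no waits; runs immediately, freeing lock-o
  P4: no waits; runs immediately, freeing lock-j
  P3: no waits; runs immediately, freeing lock-e and lock-i
  P2 waits on lock-o and lock-j — all released -> runs and releases lock-g and lock-b


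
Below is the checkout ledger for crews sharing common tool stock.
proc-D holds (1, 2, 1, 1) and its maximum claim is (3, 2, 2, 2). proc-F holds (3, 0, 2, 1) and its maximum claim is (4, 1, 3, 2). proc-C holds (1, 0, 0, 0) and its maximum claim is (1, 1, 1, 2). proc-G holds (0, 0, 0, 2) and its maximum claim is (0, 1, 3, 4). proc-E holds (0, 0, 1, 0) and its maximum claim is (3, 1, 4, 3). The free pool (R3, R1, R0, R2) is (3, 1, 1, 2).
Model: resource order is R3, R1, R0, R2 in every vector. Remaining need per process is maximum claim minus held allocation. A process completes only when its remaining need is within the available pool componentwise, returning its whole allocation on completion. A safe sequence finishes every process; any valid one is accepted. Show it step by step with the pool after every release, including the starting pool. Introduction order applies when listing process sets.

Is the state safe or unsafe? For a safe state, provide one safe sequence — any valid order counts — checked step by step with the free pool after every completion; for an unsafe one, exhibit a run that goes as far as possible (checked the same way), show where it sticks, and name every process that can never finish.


SAFE. One safe sequence: proc-C, proc-F, proc-E, proc-G, proc-D.
Key observation: at proc-C the run first touches a limit — (0, 1, 1, 2) against (3, 1, 1, 2), exact on a resource it actually requests.
Step-by-step check:
  pool = (3, 1, 1, 2)
  run proc-C (needs (0, 1, 1, 2), free (3, 1, 1, 2)); after release of (1, 0, 0, 0) the pool is (4, 1, 1, 2)
  run proc-F (needs (1, 1, 1, 1), free (4, 1, 1, 2)); after release of (3, 0, 2, 1) the pool is (7, 1, 3, 3)
  run proc-E (needs (3, 1, 3, 3), free (7, 1, 3, 3)); after release of (0, 0, 1, 0) the pool is (7, 1, 4, 3)
  run proc-G (needs (0, 1, 3, 2), free (7, 1, 4, 3)); after release of (0, 0, 0, 2) the pool is (7, 1, 4, 5)
  run proc-D (needs (2, 0, 1, 1), free (7, 1, 4, 5)); after release of (1, 2, 1, 1) the pool is (8, 3, 5, 6)


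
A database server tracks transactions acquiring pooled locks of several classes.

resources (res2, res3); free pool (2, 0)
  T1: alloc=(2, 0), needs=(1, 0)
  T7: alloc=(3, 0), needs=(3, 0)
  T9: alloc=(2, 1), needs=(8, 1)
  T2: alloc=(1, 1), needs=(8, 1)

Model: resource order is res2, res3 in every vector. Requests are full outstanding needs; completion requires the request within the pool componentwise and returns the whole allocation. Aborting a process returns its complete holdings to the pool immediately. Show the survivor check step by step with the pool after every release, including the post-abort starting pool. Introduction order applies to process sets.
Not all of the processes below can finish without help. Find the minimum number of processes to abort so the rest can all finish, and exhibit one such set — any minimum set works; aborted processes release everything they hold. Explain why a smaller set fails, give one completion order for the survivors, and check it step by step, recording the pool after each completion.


The answer: abort T2.
Key observation: aborting T2 returns (1, 1), and T9 — hopeless before — runs at step 3 with the returned capacity in the pool.
Minimality: the empty abort set fails — the state is deadlocked as it stands.
The survivors complete as T1, T7, T9. Walking it through (starting from the post-abort pool):
  pool = (3, 1)
  T1: need (1, 0) fits (3, 1); releases (2, 0), pool now (5, 1)
  T7: need (3, 0) fits (5, 1); releases (3, 0), pool now (8, 1)
  T9: need (8, 1) fits (8, 1); releases (2, 1), pool now (10, 2)


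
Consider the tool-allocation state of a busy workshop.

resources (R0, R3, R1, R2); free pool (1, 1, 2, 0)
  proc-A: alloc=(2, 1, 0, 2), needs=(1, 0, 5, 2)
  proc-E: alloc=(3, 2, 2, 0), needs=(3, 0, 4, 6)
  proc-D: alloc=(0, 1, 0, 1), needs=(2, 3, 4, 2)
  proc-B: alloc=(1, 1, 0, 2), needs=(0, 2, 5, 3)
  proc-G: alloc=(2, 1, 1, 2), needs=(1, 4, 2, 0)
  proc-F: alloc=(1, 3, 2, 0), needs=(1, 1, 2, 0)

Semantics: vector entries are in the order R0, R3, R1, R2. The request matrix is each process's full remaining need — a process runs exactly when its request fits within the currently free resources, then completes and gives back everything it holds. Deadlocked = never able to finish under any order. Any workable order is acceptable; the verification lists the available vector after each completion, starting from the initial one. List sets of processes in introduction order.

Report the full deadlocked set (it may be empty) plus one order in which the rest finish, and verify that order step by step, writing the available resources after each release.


No process is deadlocked.
Key observation: proc-F can run right away; the returned allocation unlocks the remaining processes in turn.
The rest can finish in the order proc-F, proc-G, proc-A, proc-B, proc-D, proc-E. Verifying each step:
  pool = (1, 1, 2, 0)
  proc-F needs (1, 1, 2, 0) <= (1, 1, 2, 0) -> finishes; pool += (1, 3, 2, 0) = (2, 4, 4, 0)
  proc-G needs (1, 4, 2, 0) <= (2, 4, 4, 0) -> finishes; pool += (2, 1, 1, 2) = (4, 5, 5, 2)
  proc-A needs (1, 0, 5, 2) <= (4, 5, 5, 2) -> finishes; pool += (2, 1, 0, 2) = (6, 6, 5, 4)
  proc-B needs (0, 2, 5, 3) <= (6, 6, 5, 4) -> finishes; pool += (1, 1, 0, 2) = (7, 7, 5, 6)
  proc-D needs (2, 3, 4, 2) <= (7, 7, 5, 6) -> finishes; pool += (0, 1, 0, 1) = (7, 8, 5, 7)
  proc-E needs (3, 0, 4, 6) <= (7, 8, 5, 7) -> finishes; pool += (3, 2, 2, 0) = (10, 10, 7, 7)


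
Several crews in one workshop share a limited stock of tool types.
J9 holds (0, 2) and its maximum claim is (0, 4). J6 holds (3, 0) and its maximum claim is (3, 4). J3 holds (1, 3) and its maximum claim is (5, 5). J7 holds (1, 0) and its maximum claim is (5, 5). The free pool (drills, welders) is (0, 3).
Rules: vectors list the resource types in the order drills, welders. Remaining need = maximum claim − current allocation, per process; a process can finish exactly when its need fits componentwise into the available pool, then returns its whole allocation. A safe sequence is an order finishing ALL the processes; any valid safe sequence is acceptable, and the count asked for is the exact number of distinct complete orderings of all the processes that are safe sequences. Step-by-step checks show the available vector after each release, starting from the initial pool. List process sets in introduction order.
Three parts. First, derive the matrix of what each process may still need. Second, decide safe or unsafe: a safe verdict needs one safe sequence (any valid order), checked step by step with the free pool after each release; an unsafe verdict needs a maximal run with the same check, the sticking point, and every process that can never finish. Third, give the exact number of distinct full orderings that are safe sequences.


(1) Need matrix, components ordered drills, welders:
  J9: (0, 2)
  J6: (0, 4)
  J3: (4, 2)
  J7: (4, 5)
(2) The state is UNSAFE.
Key observation: even finishing J9, J6 leaves just (3, 5) free — too little drills for any of the remaining processes.
Going as far as possible: J9, J6; after that, nothing fits. Walking it through:
  pool = (0, 3)
  J9: need (0, 2) fits (0, 3); releases (0, 2), pool now (0, 5)
  J6: need (0, 4) fits (0, 5); releases (3, 0), pool now (3, 5)
  blocked: J3 wants (4, 2), pool (3, 5) — not enough drills
  blocked: J7 wants (4, 5), pool (3, 5) — not enough drills
Never able to finish: J3 and J7.
(3) Exactly 0 of the possible complete orderings are safe sequences.


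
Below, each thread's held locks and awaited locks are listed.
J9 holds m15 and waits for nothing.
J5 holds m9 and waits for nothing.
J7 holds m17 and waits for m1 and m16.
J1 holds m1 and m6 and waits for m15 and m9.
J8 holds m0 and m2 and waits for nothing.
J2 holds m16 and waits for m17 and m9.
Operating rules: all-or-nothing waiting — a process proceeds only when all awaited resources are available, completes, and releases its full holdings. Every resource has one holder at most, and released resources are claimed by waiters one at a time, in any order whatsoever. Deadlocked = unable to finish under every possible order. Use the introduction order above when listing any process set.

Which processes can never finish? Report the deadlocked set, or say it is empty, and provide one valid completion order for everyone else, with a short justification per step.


Deadlocked set: J7 and J2.
Key observation: along J7 -> J2 -> J7, each member waits on what the next one holds — a deadlock; no other process is dragged down with it.
The rest can finish in the order J8, J5, J9, J1.
Verifying each step:
  run J8 (it waits on nothing); releases m0 and m2
  run J5 (it waits on nothing); releases m9
  run J9 (it waits on nothing); releases m15
  J1: everything it awaited (m15 and m9) is free; runs, freeing m1 and m6


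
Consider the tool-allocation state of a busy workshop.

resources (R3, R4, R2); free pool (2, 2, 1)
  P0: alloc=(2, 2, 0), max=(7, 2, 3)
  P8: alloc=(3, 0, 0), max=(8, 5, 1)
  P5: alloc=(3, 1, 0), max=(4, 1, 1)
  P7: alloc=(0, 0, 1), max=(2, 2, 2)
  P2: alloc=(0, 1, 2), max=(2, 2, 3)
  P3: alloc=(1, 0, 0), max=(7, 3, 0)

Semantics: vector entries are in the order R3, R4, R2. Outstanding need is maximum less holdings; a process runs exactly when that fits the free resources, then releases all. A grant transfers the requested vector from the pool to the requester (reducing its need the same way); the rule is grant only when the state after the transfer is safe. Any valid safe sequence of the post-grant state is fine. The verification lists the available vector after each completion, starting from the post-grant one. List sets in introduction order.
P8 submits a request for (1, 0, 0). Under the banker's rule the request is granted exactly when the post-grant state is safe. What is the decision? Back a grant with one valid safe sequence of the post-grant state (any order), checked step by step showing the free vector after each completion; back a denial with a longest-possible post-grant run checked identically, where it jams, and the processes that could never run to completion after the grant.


DENY. Granting would leave the state unsafe.
Key observation: after P5, P7, P2 the pool peaks at (4, 4, 4), and each blocked process is short somewhere: P0 on R3; P8 on R4; P3 on R3.
After a pretend grant, a maximal execution: P5, P7, P2 — then nothing else fits. Walking it through:
  pool = (1, 2, 1)
  P5 needs (1, 0, 1) <= (1, 2, 1) -> finishes; pool += (3, 1, 0) = (4, 3, 1)
  P7 needs (2, 2, 1) <= (4, 3, 1) -> finishes; pool += (0, 0, 1) = (4, 3, 2)
  P2 needs (2, 1, 1) <= (4, 3, 2) -> finishes; pool += (0, 1, 2) = (4, 4, 4)
  blocked: P0 wants (5, 0, 3), pool (4, 4, 4) — not enough R3
  blocked: P8 wants (4, 5, 1), pool (4, 4, 4) — not enough R4
  blocked: P3 wants (6, 3, 0), pool (4, 4, 4) — not enough R3
Processes that could never finish after the grant: P0, P8 and P3.


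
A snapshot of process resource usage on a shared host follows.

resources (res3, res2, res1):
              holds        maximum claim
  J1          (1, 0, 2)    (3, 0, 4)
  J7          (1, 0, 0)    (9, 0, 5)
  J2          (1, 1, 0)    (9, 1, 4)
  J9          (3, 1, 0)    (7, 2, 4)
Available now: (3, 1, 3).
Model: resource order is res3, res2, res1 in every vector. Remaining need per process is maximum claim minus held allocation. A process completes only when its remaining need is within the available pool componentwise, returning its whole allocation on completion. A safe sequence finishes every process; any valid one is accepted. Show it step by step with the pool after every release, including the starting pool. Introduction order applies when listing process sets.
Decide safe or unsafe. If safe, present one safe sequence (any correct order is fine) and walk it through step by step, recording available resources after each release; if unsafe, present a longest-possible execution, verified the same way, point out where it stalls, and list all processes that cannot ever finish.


UNSAFE — no complete ordering exists.
Key observation: J1, J9 can finish, but then (7, 2, 5) is all there is, and the blocked group's res3 demands exceed it.
The run J1, J9 cannot be extended any further. Verifying each step:
  pool = (3, 1, 3)
  J1 needs (2, 0, 2) <= (3, 1, 3) -> finishes; pool += (1, 0, 2) = (4, 1, 5)
  J9 needs (4, 1, 4) <= (4, 1, 5) -> finishes; pool += (3, 1, 0) = (7, 2, 5)
  blocked: J7 wants (8, 0, 5), pool (7, 2, 5) — not enough res3
  blocked: J2 wants (8, 0, 4), pool (7, 2, 5) — not enough res3
Processes that can never finish: J7 and J2.


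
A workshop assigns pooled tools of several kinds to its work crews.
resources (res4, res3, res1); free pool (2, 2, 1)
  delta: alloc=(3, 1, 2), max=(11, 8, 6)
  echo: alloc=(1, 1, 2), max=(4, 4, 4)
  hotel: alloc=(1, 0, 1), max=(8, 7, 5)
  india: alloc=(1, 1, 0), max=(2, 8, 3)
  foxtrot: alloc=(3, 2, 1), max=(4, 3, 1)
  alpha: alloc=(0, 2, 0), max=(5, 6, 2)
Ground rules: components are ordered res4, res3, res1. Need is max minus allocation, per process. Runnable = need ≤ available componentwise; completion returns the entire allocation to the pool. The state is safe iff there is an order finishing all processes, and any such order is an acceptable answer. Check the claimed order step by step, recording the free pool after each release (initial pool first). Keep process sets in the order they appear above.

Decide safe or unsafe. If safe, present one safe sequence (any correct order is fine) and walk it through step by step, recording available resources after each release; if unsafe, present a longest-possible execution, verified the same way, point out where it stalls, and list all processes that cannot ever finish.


SAFE, for example via the order foxtrot, echo, alpha, india, hotel, delta.
Key observation: at echo the run first touches a limit — (3, 3, 2) against (5, 4, 2), exact on a resource it actually requests.
Check, step by step:
  pool = (2, 2, 1)
  foxtrot needs (1, 1, 0) <= (2, 2, 1) -> finishes; pool += (3, 2, 1) = (5, 4, 2)
  echo needs (3, 3, 2) <= (5, 4, 2) -> finishes; pool += (1, 1, 2) = (6, 5, 4)
  alpha needs (5, 4, 2) <= (6, 5, 4) -> finishes; pool += (0, 2, 0) = (6, 7, 4)
  india needs (1, 7, 3) <= (6, 7, 4) -> finishes; pool += (1, 1, 0) = (7, 8, 4)
  hotel needs (7, 7, 4) <= (7, 8, 4) -> finishes; pool += (1, 0, 1) = (8, 8, 5)
  delta needs (8, 7, 4) <= (8, 8, 5) -> finishes; pool += (3, 1, 2) = (11, 9, 7)


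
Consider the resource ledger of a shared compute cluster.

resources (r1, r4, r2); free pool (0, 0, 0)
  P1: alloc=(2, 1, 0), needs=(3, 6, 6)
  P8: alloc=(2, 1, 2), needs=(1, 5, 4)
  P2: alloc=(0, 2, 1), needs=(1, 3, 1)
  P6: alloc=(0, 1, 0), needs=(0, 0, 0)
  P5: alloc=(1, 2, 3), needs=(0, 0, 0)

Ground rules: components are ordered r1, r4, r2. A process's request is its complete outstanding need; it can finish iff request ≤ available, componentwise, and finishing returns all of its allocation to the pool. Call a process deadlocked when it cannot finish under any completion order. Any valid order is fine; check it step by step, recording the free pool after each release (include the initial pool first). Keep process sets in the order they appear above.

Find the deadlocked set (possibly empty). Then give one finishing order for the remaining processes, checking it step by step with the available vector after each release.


No process is deadlocked.
Key observation: starting with P6, each completion frees enough for the next — no one is permanently blocked.
A valid finishing order for the others: P6, P5, P2, P8, P1. Check, step by step:
  pool = (0, 0, 0)
  P6: need (0, 0, 0) fits (0, 0, 0); releases (0, 1, 0), pool now (0, 1, 0)
  P5: need (0, 0, 0) fits (0, 1, 0); releases (1, 2, 3), pool now (1, 3, 3)
  P2: need (1, 3, 1) fits (1, 3, 3); releases (0, 2, 1), pool now (1, 5, 4)
  P8: need (1, 5, 4) fits (1, 5, 4); releases (2, 1, 2), pool now (3, 6, 6)
  P1: need (3, 6, 6) fits (3, 6, 6); releases (2, 1, 0), pool now (5, 7, 6)


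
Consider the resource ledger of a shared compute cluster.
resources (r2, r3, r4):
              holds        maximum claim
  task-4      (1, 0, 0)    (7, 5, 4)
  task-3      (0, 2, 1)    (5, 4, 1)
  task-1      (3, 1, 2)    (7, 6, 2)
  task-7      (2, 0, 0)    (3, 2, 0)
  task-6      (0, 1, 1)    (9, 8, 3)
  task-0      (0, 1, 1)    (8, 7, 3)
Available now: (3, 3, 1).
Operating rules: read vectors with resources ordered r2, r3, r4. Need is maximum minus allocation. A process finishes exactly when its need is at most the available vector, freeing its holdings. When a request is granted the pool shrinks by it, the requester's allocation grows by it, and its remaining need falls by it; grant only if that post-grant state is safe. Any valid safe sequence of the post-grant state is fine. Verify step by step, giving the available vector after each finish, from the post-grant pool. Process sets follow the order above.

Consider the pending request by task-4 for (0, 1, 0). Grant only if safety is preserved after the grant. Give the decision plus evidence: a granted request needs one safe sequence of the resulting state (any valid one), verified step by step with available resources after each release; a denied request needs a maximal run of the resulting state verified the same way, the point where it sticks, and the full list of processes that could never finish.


DENY: after the grant no complete ordering would exist.
Key observation: after task-7, task-3 the pool peaks at (5, 4, 2), and each blocked process is short somewhere: task-4 on r2, r4; task-1 on r3; task-6 on r2, r3; task-0 on r2, r3.
On the post-grant state, task-7, task-3 is a maximal run — nothing extends it. Step-by-step check:
  pool = (3, 2, 1)
  run task-7 (needs (1, 2, 0), free (3, 2, 1)); after release of (2, 0, 0) the pool is (5, 2, 1)
  run task-3 (needs (5, 2, 0), free (5, 2, 1)); after release of (0, 2, 1) the pool is (5, 4, 2)
  task-4 still needs (6, 4, 4) but only (5, 4, 2) is free — short on r2 and r4
  task-1 still needs (4, 5, 0) but only (5, 4, 2) is free — short on r3
  task-6 still needs (9, 7, 2) but only (5, 4, 2) is free — short on r2 and r3
  task-0 still needs (8, 6, 2) but only (5, 4, 2) is free — short on r2 and r3
Post-grant, the permanently blocked set is task-4, task-1, task-6 and task-0.


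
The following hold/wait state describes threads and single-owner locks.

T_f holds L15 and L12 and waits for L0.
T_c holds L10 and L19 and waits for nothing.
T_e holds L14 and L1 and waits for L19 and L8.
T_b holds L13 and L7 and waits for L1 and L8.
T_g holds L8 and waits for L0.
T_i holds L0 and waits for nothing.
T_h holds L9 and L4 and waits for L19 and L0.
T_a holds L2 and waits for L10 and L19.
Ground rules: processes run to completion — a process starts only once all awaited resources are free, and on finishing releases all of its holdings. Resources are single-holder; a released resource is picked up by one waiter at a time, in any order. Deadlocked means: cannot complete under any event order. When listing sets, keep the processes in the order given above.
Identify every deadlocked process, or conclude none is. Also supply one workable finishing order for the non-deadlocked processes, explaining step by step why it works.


No process is deadlocked.
Key observation: the wait relation is loop-free; peeling off processes with no waits unwinds the whole state.
A valid finishing order for the others: T_c, T_i, T_h, T_a, T_g, T_f, T_e, T_b.
Verifying each step:
  T_c waits on nothing -> runs at once and releases L10 and L19
  T_i waits on nothing -> runs at once and releases L0
  T_h waits on L19 and L0 — all released -> runs and releases L9 and L4
  T_a waits on L10 and L19 — all released -> runs and releases L2
  T_g waits on L0 — all released -> runs and releases L8
  T_f waits on L0 — all released -> runs and releases L15 and L12
  T_e waits on L19 and L8 — all released -> runs and releases L14 and L1
  T_b waits on L1 and L8 — all released -> runs and releases L13 and L7


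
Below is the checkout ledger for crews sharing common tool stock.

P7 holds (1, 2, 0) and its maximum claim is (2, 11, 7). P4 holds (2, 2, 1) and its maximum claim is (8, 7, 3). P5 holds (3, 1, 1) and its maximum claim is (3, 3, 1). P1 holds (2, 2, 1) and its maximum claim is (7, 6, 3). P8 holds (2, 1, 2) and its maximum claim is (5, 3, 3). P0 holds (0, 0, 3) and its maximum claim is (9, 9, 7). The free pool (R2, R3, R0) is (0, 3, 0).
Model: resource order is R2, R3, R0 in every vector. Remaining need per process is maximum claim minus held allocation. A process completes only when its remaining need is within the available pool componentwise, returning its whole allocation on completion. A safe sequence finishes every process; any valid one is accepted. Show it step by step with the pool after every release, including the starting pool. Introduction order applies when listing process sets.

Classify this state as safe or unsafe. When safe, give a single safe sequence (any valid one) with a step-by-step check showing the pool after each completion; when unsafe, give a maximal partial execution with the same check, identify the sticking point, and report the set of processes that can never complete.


The state is SAFE; one workable sequence: P5, P8, P1, P4, P0, P7.
Key observation: P8 is the earliest step where a requested resource binds exactly: need (3, 2, 1), pool (3, 4, 1) at its turn.
Step-by-step check:
  pool = (0, 3, 0)
  P5: need (0, 2, 0) fits (0, 3, 0); releases (3, 1, 1), pool now (3, 4, 1)
  P8: need (3, 2, 1) fits (3, 4, 1); releases (2, 1, 2), pool now (5, 5, 3)
  P1: need (5, 4, 2) fits (5, 5, 3); releases (2, 2, 1), pool now (7, 7, 4)
  P4: need (6, 5, 2) fits (7, 7, 4); releases (2, 2, 1), pool now (9, 9, 5)
  P0: need (9, 9, 4) fits (9, 9, 5); releases (0, 0, 3), pool now (9, 9, 8)
  P7: need (1, 9, 7) fits (9, 9, 8); releases (1, 2, 0), pool now (10, 11, 8)


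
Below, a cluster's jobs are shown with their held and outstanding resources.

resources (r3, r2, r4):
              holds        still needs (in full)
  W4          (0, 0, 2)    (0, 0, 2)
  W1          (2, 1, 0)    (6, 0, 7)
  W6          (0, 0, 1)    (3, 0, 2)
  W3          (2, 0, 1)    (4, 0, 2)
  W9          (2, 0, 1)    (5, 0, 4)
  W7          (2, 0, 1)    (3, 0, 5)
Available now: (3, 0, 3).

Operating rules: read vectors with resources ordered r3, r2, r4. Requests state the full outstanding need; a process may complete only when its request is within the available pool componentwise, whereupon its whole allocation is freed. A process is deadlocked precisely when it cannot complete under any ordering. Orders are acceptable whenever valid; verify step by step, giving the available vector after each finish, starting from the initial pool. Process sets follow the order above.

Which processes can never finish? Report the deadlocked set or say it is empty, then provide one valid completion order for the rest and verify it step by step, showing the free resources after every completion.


Nothing here is deadlocked.
Key observation: no deadlock: W4 fits now, and the freed resources carry the rest through.
One completion order for the rest: W4, W7, W3, W6, W9, W1. Check, step by step:
  pool = (3, 0, 3)
  W4: need (0, 0, 2) fits (3, 0, 3); releases (0, 0, 2), pool now (3, 0, 5)
  W7: need (3, 0, 5) fits (3, 0, 5); releases (2, 0, 1), pool now (5, 0, 6)
  W3: need (4, 0, 2) fits (5, 0, 6); releases (2, 0, 1), pool now (7, 0, 7)
  W6: need (3, 0, 2) fits (7, 0, 7); releases (0, 0, 1), pool now (7, 0, 8)
  W9: need (5, 0, 4) fits (7, 0, 8); releases (2, 0, 1), pool now (9, 0, 9)
  W1: need (6, 0, 7) fits (9, 0, 9); releases (2, 1, 0), pool now (11, 1, 9)


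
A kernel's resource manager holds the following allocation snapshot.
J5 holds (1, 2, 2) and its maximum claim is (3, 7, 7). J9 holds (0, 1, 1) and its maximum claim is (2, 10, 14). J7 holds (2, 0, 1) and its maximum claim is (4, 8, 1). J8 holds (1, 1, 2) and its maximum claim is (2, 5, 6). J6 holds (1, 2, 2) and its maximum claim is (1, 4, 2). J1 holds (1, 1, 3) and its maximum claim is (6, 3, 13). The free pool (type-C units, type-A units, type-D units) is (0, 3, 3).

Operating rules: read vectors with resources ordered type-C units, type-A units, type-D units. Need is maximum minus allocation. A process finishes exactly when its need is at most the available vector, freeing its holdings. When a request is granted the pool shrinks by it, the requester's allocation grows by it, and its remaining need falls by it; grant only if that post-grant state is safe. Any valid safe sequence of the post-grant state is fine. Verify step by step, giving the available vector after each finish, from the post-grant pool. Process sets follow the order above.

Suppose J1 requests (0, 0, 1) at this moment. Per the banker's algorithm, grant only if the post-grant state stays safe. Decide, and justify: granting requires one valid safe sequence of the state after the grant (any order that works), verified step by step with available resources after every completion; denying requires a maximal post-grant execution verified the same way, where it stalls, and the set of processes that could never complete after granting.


GRANT: granting preserves safety; a valid post-grant sequence is J6, J8, J5, J7, J1, J9.
Key observation: granting shrinks the pool to (0, 3, 2), yet J6 still fits and the chain goes through.
Step-by-step check of the post-grant state:
  pool = (0, 3, 2)
  J6: need (0, 2, 0) fits (0, 3, 2); releases (1, 2, 2), pool now (1, 5, 4)
  J8: need (1, 4, 4) fits (1, 5, 4); releases (1, 1, 2), pool now (2, 6, 6)
  J5: need (2, 5, 5) fits (2, 6, 6); releases (1, 2, 2), pool now (3, 8, 8)
  J7: need (2, 8, 0) fits (3, 8, 8); releases (2, 0, 1), pool now (5, 8, 9)
  J1: need (5, 2, 9) fits (5, 8, 9); releases (1, 1, 4), pool now (6, 9, 13)
  J9: need (2, 9, 13) fits (6, 9, 13); releases (0, 1, 1), pool now (6, 10, 14)


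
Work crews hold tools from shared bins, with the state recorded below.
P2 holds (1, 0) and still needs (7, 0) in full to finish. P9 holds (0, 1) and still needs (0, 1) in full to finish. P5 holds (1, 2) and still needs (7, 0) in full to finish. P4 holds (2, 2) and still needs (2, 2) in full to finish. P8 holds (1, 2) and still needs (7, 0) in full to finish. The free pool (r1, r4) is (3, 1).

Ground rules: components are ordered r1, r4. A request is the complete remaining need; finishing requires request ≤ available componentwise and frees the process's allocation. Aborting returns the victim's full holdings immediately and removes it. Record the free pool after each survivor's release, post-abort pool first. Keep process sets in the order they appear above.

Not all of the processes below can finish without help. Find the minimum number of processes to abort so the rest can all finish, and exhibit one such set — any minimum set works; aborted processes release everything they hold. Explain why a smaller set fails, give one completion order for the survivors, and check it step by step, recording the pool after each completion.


Abort P2 and P8.
Key observation: aborting P2 and P8 returns (2, 2), and P5 — hopeless before — runs at step 3 with the returned capacity in the pool.
Why nothing smaller works — every single abort fails: P2 alone leaves P5 blocked (short on r1); P9 alone leaves P2 blocked (short on r1); P5 alone leaves P2 blocked (short on r1); P4 alone leaves P2 blocked (short on r1); P8 alone leaves P2 blocked (short on r1).
One survivor order: P4, P9, P5. Step-by-step check (post-abort pool first):
  pool = (5, 3)
  run P4 (needs (2, 2), free (5, 3)); after release of (2, 2) the pool is (7, 5)
  run P9 (needs (0, 1), free (7, 5)); after release of (0, 1) the pool is (7, 6)
  run P5 (needs (7, 0), free (7, 6)); after release of (1, 2) the pool is (8, 8)


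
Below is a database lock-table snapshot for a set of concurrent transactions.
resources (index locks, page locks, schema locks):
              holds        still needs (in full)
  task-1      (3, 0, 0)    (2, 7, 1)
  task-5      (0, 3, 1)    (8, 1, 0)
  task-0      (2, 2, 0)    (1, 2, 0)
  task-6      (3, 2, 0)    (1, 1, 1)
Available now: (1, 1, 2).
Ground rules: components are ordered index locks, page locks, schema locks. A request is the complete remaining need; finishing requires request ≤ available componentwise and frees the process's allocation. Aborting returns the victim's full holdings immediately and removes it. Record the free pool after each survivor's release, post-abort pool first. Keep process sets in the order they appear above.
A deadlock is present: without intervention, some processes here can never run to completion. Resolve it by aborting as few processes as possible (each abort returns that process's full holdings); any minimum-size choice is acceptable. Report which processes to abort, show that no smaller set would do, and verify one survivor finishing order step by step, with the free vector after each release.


The answer: abort task-1.
Key observation: before aborting task-1, task-5 was permanently blocked — no order could ever run it; afterwards it completes at step 3.
No smaller set exists: with zero aborts the deadlock remains.
The survivors complete as task-6, task-0, task-5. Verifying each step (starting from the post-abort pool):
  pool = (4, 1, 2)
  run task-6 (needs (1, 1, 1), free (4, 1, 2)); after release of (3, 2, 0) the pool is (7, 3, 2)
  run task-0 (needs (1, 2, 0), free (7, 3, 2)); after release of (2, 2, 0) the pool is (9, 5, 2)
  run task-5 (needs (8, 1, 0), free (9, 5, 2)); after release of (0, 3, 1) the pool is (9, 8, 3)
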